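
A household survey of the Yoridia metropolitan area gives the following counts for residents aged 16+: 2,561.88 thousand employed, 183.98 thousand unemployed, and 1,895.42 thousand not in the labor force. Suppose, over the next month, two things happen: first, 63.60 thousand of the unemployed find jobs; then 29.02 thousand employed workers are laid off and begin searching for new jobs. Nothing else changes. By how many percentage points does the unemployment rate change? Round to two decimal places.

Initially, labor force = 2,561.88 + 183.98 = 2,745.86 thousand, so u = 183.98/2,745.86 = 6.70%.
After the first change, unemployed falls and employed rises by 63.60; labor force unchanged → E = 2,625.48, U = 120.38, labor force = 2,745.86 thousand.
After the second change, employed falls and unemployed rises by 29.02; labor force unchanged → E = 2,596.46, U = 149.40, labor force = 2,745.86 thousand.
New unemployment rate = 149.40 / 2,745.86 = 5.44%.
Change = 5.44% − 6.70% = −1.26 percentage points.

The unemployment rate changes by −1.26 percentage points.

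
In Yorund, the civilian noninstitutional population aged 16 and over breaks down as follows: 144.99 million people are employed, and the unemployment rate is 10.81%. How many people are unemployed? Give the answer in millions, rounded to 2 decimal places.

Let U be the number unemployed. The labor force is E + U, and U/(E+U) = 0.1081.
So U = 0.1081 × 144.99 / (1 − 0.1081) = 15.6734 / 0.8919 ≈ 17.57 million.

About 17.57 million are unemployed.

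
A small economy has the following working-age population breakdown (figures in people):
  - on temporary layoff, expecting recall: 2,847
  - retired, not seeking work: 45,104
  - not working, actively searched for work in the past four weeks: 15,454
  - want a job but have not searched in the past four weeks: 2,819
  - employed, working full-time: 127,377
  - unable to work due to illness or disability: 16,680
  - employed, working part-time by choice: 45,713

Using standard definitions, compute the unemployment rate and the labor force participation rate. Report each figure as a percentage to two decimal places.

Unemployment rate ≈ 9.56%; labor force participation rate ≈ 74.76%.

Employed = 127,377 + 45,713 = 173,090.
Unemployed = 2,847 + 15,454 = 18,301 (jobless and actively searching, or on temporary layoff).
Labor force = 173,090 + 18,301 = 191,391.
Not in labor force = 45,104 + 2,819 + 16,680 = 64,603 (those not working and not actively searching are outside the labor force — including those who want a job but have given up searching).
Civilian working-age population = 191,391 + 64,603 = 255,994.
Unemployment rate = 18,301 / 191,391 = 9.56%.
Labor force participation rate = 191,391 / 255,994 = 74.76%.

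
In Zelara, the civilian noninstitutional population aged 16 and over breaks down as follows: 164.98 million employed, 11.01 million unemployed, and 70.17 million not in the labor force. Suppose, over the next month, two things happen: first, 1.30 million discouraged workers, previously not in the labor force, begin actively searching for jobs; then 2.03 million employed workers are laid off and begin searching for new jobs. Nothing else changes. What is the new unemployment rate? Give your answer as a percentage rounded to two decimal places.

Initially, labor force = 164.98 + 11.01 = 175.99 million, so u = 11.01/175.99 = 6.26%.
After the first change, unemployed and labor force both rise by 1.30 → E = 164.98, U = 12.31, labor force = 177.29 million.
After the second change, employed falls and unemployed rises by 2.03; labor force unchanged → E = 162.95, U = 14.34, labor force = 177.29 million.
New unemployment rate = 14.34 / 177.29 = 8.09%.

New unemployment rate ≈ 8.09%.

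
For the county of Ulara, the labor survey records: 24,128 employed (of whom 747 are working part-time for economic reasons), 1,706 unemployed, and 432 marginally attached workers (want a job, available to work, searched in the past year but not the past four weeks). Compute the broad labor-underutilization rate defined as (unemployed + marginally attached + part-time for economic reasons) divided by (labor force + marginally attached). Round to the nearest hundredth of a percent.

Labor force = 24,128 + 1,706 = 25,834.
Numerator = 1,706 + 432 + 747 = 2,885.
Denominator = 25,834 + 432 = 26,266.
Broad rate = 2,885 / 26,266 = 10.98%.

Broad underutilization rate ≈ 10.98%.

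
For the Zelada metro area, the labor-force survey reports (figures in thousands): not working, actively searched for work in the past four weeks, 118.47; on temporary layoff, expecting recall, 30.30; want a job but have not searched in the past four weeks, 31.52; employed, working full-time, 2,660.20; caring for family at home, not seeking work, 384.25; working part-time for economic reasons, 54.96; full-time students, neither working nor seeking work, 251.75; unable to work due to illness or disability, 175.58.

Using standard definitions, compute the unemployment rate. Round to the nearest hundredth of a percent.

Unemployment rate ≈ 5.19%.

Employed = 2,660.20 + 54.96 = 2,715.16 thousand (anyone who worked, including part-time for economic reasons, counts as employed).
Unemployed = 118.47 + 30.30 = 148.77 thousand (jobless and actively searching, or on temporary layoff).
Labor force = 2,715.16 + 148.77 = 2,863.93 thousand.
Unemployment rate = 148.77 / 2,863.93 = 5.19%.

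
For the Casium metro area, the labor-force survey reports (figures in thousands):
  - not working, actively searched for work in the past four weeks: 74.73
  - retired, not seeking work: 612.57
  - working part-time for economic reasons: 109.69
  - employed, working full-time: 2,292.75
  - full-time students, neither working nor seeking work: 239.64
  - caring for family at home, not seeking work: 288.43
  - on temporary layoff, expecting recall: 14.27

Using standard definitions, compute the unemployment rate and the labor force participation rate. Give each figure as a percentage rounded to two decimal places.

Employed = 109.69 + 2,292.75 = 2,402.44 thousand (anyone who worked, including part-time for economic reasons, counts as employed).
Unemployed = 74.73 + 14.27 = 89.00 thousand (jobless and actively searching, or on temporary layoff).
Labor force = 2,402.44 + 89.00 = 2,491.44 thousand.
Not in labor force = 612.57 + 239.64 + 288.43 = 1,140.64 thousand (those not working and not actively searching are outside the labor force).
Civilian working-age population = 2,491.44 + 1,140.64 = 3,632.08 thousand.
Unemployment rate = 89.00 / 2,491.44 = 3.57%.
Labor force participation rate = 2,491.44 / 3,632.08 = 68.60%.

Unemployment rate ≈ 3.57%; labor force participation rate ≈ 68.60%.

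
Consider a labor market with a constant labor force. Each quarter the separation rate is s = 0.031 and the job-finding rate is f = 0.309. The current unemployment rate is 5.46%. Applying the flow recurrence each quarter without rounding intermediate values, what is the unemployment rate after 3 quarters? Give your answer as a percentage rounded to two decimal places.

Unemployment rate after three quarters ≈ 8.07%.

With a fixed labor force, u_{t+1} = u_t + s·(1−u_t) − f·u_t = u_t·(1−s−f) + s.
Here 1−s−f = 0.660 and s = 0.031.
u_1 = 0.054600 × 0.660 + 0.031 = 0.067036.
u_2 = 0.067036 × 0.660 + 0.031 = 0.075244.
u_3 = 0.075244 × 0.660 + 0.031 = 0.080661.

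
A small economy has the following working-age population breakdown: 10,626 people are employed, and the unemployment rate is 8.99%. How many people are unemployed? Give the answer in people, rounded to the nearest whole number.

Let U be the number unemployed. The labor force is E + U, and U/(E+U) = 0.0899.
So U = 0.0899 × 10,626 / (1 − 0.0899) = 955.28 / 0.9101 ≈ 1,050.

About 1,050 are unemployed.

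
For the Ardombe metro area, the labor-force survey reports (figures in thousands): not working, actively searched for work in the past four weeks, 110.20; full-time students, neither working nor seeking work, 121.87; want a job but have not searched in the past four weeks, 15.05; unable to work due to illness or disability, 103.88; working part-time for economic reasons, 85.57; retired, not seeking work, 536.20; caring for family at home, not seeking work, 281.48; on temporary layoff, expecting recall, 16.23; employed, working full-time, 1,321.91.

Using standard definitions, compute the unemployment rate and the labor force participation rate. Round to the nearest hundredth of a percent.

Unemployment rate ≈ 8.24%; labor force participation rate ≈ 59.17%.

Employed = 85.57 + 1,321.91 = 1,407.48 thousand (anyone who worked, including part-time for economic reasons, counts as employed).
Unemployed = 110.20 + 16.23 = 126.43 thousand (jobless and actively searching, or on temporary layoff).
Labor force = 1,407.48 + 126.43 = 1,533.91 thousand.
Not in labor force = 121.87 + 15.05 + 103.88 + 536.20 + 281.48 = 1,058.48 thousand (those not working and not actively searching are outside the labor force — including those who want a job but have given up searching).
Civilian working-age population = 1,533.91 + 1,058.48 = 2,592.39 thousand.
Unemployment rate = 126.43 / 1,533.91 = 8.24%.
Labor force participation rate = 1,533.91 / 2,592.39 = 59.17%.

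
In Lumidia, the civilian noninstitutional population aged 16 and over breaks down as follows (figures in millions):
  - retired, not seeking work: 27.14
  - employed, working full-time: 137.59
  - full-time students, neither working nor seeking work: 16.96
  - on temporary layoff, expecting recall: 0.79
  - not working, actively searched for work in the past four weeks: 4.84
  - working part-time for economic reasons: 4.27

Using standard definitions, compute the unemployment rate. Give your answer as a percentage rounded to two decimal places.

Unemployment rate ≈ 3.82%.

Employed = 137.59 + 4.27 = 141.86 million (anyone who worked, including part-time for economic reasons, counts as employed).
Unemployed = 0.79 + 4.84 = 5.63 million (jobless and actively searching, or on temporary layoff).
Labor force = 141.86 + 5.63 = 147.49 million.
Unemployment rate = 5.63 / 147.49 = 3.82%.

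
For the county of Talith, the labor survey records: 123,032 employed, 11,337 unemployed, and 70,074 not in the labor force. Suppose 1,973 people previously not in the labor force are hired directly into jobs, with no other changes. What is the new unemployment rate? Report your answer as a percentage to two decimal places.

New unemployment rate ≈ 8.32%.

Initially, labor force = 123,032 + 11,337 = 134,369, so u = 11,337/134,369 = 8.44%.
After the change, employed and labor force both rise by 1,973; unemployed unchanged → E = 125,005, U = 11,337, labor force = 136,342.
New unemployment rate = 11,337 / 136,342 = 8.32%.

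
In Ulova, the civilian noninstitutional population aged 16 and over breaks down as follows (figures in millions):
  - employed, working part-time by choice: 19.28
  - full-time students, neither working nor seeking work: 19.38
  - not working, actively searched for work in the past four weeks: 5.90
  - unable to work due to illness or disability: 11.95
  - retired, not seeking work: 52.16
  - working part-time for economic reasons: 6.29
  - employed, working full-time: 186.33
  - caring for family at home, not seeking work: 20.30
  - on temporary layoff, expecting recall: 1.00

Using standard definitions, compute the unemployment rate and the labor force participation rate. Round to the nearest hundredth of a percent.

Employed = 19.28 + 6.29 + 186.33 = 211.90 million (anyone who worked, including part-time for economic reasons, counts as employed).
Unemployed = 5.90 + 1.00 = 6.90 million (jobless and actively searching, or on temporary layoff).
Labor force = 211.90 + 6.90 = 218.80 million.
Not in labor force = 19.38 + 11.95 + 52.16 + 20.30 = 103.79 million (those not working and not actively searching are outside the labor force).
Civilian working-age population = 218.80 + 103.79 = 322.59 million.
Unemployment rate = 6.90 / 218.80 = 3.15%.
Labor force participation rate = 218.80 / 322.59 = 67.83%.

Unemployment rate ≈ 3.15%; labor force participation rate ≈ 67.83%.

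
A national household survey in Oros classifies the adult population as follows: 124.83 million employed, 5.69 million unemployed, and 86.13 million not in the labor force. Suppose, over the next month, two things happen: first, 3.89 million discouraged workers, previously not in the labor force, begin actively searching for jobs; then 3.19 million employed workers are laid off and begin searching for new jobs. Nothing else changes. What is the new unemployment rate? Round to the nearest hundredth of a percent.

New unemployment rate ≈ 9.50%.

Initially, labor force = 124.83 + 5.69 = 130.52 million, so u = 5.69/130.52 = 4.36%.
After the first change, unemployed and labor force both rise by 3.89 → E = 124.83, U = 9.58, labor force = 134.41 million.
After the second change, employed falls and unemployed rises by 3.19; labor force unchanged → E = 121.64, U = 12.77, labor force = 134.41 million.
New unemployment rate = 12.77 / 134.41 = 9.50%.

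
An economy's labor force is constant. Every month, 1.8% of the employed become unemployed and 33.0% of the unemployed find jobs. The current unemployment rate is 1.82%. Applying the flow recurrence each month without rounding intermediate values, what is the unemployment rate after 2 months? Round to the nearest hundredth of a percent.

With a fixed labor force, u_{t+1} = u_t + s·(1−u_t) − f·u_t = u_t·(1−s−f) + s.
Here 1−s−f = 0.652 and s = 0.018.
u_1 = 0.018200 × 0.652 + 0.018 = 0.029866.
u_2 = 0.029866 × 0.652 + 0.018 = 0.037473.

Unemployment rate after two months ≈ 3.75%.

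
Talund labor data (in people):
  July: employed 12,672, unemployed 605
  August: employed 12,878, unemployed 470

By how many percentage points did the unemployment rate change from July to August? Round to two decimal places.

The unemployment rate changed by −1.04 percentage points.

July: labor force = 12,672 + 605 = 13,277; u = 605/13,277 = 4.56%.
August: labor force = 12,878 + 470 = 13,348; u = 470/13,348 = 3.52%.
Change = 3.52% − 4.56% = −1.04 pp.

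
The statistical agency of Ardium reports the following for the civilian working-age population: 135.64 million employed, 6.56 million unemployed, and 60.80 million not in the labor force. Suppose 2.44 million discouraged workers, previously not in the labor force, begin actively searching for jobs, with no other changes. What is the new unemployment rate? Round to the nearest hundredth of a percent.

New unemployment rate ≈ 6.22%.

Initially, labor force = 135.64 + 6.56 = 142.20 million, so u = 6.56/142.20 = 4.61%.
After the change, unemployed and labor force both rise by 2.44 → E = 135.64, U = 9.00, labor force = 144.64 million.
New unemployment rate = 9.00 / 144.64 = 6.22%.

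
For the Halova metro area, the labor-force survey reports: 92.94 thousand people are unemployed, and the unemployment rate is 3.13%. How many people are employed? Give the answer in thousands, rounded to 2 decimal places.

About 2,876.39 thousand are employed.

Labor force = U / u = 92.94 / 0.0313 ≈ 2,969.33 thousand.
Employed = labor force − unemployed = 2,969.33 − 92.94 = 2,876.39 thousand.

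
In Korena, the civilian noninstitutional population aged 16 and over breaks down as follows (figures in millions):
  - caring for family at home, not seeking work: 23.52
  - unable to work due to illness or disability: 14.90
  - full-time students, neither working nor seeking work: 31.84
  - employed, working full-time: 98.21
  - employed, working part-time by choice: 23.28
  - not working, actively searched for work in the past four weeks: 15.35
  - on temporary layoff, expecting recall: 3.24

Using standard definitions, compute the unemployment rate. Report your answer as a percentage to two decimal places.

Employed = 98.21 + 23.28 = 121.49 million.
Unemployed = 15.35 + 3.24 = 18.59 million (jobless and actively searching, or on temporary layoff).
Labor force = 121.49 + 18.59 = 140.08 million.
Unemployment rate = 18.59 / 140.08 = 13.27%.

Unemployment rate ≈ 13.27%.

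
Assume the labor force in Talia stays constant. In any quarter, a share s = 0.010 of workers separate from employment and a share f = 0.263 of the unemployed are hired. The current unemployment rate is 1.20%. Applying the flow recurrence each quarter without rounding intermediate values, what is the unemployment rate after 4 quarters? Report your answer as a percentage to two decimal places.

With a fixed labor force, u_{t+1} = u_t + s·(1−u_t) − f·u_t = u_t·(1−s−f) + s.
Here 1−s−f = 0.727 and s = 0.010.
u_1 = 0.012000 × 0.727 + 0.010 = 0.018724.
u_2 = 0.018724 × 0.727 + 0.010 = 0.023612.
u_3 = 0.023612 × 0.727 + 0.010 = 0.027166.
u_4 = 0.027166 × 0.727 + 0.010 = 0.029750.

Unemployment rate after four quarters ≈ 2.97%.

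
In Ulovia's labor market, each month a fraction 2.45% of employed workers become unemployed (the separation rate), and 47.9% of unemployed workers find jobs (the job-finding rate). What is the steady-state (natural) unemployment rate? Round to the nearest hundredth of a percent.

At steady state the flows balance: s·E = f·U, so U/(E+U) = s/(s+f).
u* = 2.45 / (2.45 + 47.9) = 2.45 / 50.35 = 4.87%.

Steady-state unemployment rate ≈ 4.87%.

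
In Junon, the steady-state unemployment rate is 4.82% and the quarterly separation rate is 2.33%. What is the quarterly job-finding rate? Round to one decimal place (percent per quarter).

Job-finding rate ≈ 46.0% per quarter.

From u* = s/(s+f): f = s·(1−u)/u.
f = 2.33 × (1 − 0.0482) / 0.0482 = 2.2177 / 0.0482 ≈ 46.0% per quarter.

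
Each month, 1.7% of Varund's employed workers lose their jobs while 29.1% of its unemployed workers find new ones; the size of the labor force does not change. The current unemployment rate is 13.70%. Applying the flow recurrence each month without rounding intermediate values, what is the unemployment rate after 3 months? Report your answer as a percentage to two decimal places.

With a fixed labor force, u_{t+1} = u_t + s·(1−u_t) − f·u_t = u_t·(1−s−f) + s.
Here 1−s−f = 0.692 and s = 0.017.
u_1 = 0.137000 × 0.692 + 0.017 = 0.111804.
u_2 = 0.111804 × 0.692 + 0.017 = 0.094368.
u_3 = 0.094368 × 0.692 + 0.017 = 0.082303.

Unemployment rate after three months ≈ 8.23%.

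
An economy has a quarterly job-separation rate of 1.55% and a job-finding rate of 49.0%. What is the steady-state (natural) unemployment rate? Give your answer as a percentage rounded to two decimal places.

At steady state the flows balance: s·E = f·U, so U/(E+U) = s/(s+f).
u* = 1.55 / (1.55 + 49.0) = 1.55 / 50.55 = 3.07%.

Steady-state unemployment rate ≈ 3.07%.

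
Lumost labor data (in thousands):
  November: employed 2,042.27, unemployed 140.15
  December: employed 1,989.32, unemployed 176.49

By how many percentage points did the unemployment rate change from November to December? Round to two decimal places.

The unemployment rate changed by +1.73 percentage points.

November: labor force = 2,042.27 + 140.15 = 2,182.42; u = 140.15/2,182.42 = 6.42%.
December: labor force = 1,989.32 + 176.49 = 2,165.81; u = 176.49/2,165.81 = 8.15%.
Change = 8.15% − 6.42% = +1.73 pp.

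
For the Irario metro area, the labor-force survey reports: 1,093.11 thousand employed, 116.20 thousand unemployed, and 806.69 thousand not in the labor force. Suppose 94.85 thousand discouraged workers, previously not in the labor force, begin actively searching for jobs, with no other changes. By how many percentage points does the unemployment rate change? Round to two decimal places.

Initially, labor force = 1,093.11 + 116.20 = 1,209.31 thousand, so u = 116.20/1,209.31 = 9.61%.
After the change, unemployed and labor force both rise by 94.85 → E = 1,093.11, U = 211.05, labor force = 1,304.16 thousand.
New unemployment rate = 211.05 / 1,304.16 = 16.18%.
Change = 16.18% − 9.61% = +6.57 percentage points.

The unemployment rate changes by +6.57 percentage points.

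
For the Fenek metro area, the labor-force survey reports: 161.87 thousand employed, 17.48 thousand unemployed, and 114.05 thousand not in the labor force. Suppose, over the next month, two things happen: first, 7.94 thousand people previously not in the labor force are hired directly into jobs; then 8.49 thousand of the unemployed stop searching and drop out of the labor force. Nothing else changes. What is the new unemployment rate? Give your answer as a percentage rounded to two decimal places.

New unemployment rate ≈ 5.03%.

Initially, labor force = 161.87 + 17.48 = 179.35 thousand, so u = 17.48/179.35 = 9.75%.
After the first change, employed and labor force both rise by 7.94; unemployed unchanged → E = 169.81, U = 17.48, labor force = 187.29 thousand.
After the second change, unemployed and labor force both fall by 8.49 → E = 169.81, U = 8.99, labor force = 178.80 thousand.
New unemployment rate = 8.99 / 178.80 = 5.03%.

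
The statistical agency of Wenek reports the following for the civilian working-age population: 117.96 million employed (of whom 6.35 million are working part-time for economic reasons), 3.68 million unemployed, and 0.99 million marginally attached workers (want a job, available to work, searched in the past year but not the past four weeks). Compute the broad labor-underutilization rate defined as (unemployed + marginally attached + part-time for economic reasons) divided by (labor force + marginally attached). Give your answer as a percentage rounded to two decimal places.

Broad underutilization rate ≈ 8.99%.

Labor force = 117.96 + 3.68 = 121.64 million.
Numerator = 3.68 + 0.99 + 6.35 = 11.02 million.
Denominator = 121.64 + 0.99 = 122.63 million.
Broad rate = 11.02 / 122.63 = 8.99%.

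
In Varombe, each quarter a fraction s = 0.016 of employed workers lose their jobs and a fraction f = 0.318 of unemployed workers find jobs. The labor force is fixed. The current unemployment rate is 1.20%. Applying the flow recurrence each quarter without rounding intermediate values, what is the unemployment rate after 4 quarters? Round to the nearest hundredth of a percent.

With a fixed labor force, u_{t+1} = u_t + s·(1−u_t) − f·u_t = u_t·(1−s−f) + s.
Here 1−s−f = 0.666 and s = 0.016.
u_1 = 0.012000 × 0.666 + 0.016 = 0.023992.
u_2 = 0.023992 × 0.666 + 0.016 = 0.031979.
u_3 = 0.031979 × 0.666 + 0.016 = 0.037298.
u_4 = 0.037298 × 0.666 + 0.016 = 0.040840.

Unemployment rate after four quarters ≈ 4.08%.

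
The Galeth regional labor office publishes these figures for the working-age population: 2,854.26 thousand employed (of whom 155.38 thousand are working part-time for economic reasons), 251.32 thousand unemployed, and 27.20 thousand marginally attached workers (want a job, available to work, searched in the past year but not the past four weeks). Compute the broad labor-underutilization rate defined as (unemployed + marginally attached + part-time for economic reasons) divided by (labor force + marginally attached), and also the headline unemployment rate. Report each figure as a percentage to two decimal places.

Broad underutilization rate ≈ 13.85%; headline unemployment rate ≈ 8.09%.

Labor force = 2,854.26 + 251.32 = 3,105.58 thousand.
Numerator = 251.32 + 27.20 + 155.38 = 433.90 thousand.
Denominator = 3,105.58 + 27.20 = 3,132.78 thousand.
Broad rate = 433.90 / 3,132.78 = 13.85%.
Headline unemployment rate = 251.32 / 3,105.58 = 8.09%.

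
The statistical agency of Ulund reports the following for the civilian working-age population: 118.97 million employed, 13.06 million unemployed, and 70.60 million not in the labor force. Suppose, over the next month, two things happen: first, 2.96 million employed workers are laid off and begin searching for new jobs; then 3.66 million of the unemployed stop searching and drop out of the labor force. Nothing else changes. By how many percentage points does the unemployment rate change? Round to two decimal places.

The unemployment rate changes by −0.26 percentage points.

Initially, labor force = 118.97 + 13.06 = 132.03 million, so u = 13.06/132.03 = 9.89%.
After the first change, employed falls and unemployed rises by 2.96; labor force unchanged → E = 116.01, U = 16.02, labor force = 132.03 million.
After the second change, unemployed and labor force both fall by 3.66 → E = 116.01, U = 12.36, labor force = 128.37 million.
New unemployment rate = 12.36 / 128.37 = 9.63%.
Change = 9.63% − 9.89% = −0.26 percentage points.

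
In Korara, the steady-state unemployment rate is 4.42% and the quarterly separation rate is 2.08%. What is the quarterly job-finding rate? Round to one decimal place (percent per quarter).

From u* = s/(s+f): f = s·(1−u)/u.
f = 2.08 × (1 − 0.0442) / 0.0442 = 1.9881 / 0.0442 ≈ 45.0% per quarter.

Job-finding rate ≈ 45.0% per quarter.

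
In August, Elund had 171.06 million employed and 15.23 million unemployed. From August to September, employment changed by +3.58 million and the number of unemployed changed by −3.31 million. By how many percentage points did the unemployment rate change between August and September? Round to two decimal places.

August: labor force = 171.06 + 15.23 = 186.29; u = 15.23/186.29 = 8.18%.
September: labor force = 174.64 + 11.92 = 186.56; u = 11.92/186.56 = 6.39%.
Change = 6.39% − 8.18% = −1.79 pp.

The unemployment rate changed by −1.79 percentage points.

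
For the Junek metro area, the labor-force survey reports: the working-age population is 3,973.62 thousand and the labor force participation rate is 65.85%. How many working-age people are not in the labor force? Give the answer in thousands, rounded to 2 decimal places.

Share not in the labor force = 1 − 0.6585 = 0.3415.
Not in labor force = 0.3415 × 3,973.62 ≈ 1,356.99 thousand.

About 1,356.99 thousand are not in the labor force.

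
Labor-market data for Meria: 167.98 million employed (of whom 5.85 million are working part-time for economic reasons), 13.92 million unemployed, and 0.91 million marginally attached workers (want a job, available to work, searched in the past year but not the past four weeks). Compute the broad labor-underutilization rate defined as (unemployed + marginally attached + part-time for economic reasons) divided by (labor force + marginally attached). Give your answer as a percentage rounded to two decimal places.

Labor force = 167.98 + 13.92 = 181.90 million.
Numerator = 13.92 + 0.91 + 5.85 = 20.68 million.
Denominator = 181.90 + 0.91 = 182.81 million.
Broad rate = 20.68 / 182.81 = 11.31%.

Broad underutilization rate ≈ 11.31%.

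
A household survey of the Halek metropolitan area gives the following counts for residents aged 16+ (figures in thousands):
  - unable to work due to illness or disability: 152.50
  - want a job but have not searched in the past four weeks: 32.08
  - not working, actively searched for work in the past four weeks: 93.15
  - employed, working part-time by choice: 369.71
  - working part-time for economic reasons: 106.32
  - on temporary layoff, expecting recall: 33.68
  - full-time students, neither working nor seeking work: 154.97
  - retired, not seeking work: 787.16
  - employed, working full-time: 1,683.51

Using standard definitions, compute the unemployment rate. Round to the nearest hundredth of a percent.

Employed = 369.71 + 106.32 + 1,683.51 = 2,159.54 thousand (anyone who worked, including part-time for economic reasons, counts as employed).
Unemployed = 93.15 + 33.68 = 126.83 thousand (jobless and actively searching, or on temporary layoff).
Labor force = 2,159.54 + 126.83 = 2,286.37 thousand.
Unemployment rate = 126.83 / 2,286.37 = 5.55%.

Unemployment rate ≈ 5.55%.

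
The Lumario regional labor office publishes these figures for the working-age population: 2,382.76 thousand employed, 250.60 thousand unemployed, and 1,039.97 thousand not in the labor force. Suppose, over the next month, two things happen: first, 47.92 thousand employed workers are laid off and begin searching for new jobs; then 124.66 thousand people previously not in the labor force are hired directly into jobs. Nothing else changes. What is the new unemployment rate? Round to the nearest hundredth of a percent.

Initially, labor force = 2,382.76 + 250.60 = 2,633.36 thousand, so u = 250.60/2,633.36 = 9.52%.
After the first change, employed falls and unemployed rises by 47.92; labor force unchanged → E = 2,334.84, U = 298.52, labor force = 2,633.36 thousand.
After the second change, employed and labor force both rise by 124.66; unemployed unchanged → E = 2,459.50, U = 298.52, labor force = 2,758.02 thousand.
New unemployment rate = 298.52 / 2,758.02 = 10.82%.

New unemployment rate ≈ 10.82%.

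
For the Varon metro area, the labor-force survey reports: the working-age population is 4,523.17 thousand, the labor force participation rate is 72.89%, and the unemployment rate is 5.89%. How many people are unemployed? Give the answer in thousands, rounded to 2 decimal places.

Labor force = 0.7289 × 4,523.17 = 3,296.94 thousand.
Unemployed = 0.0589 × 3,296.94 ≈ 194.19 thousand.

About 194.19 thousand are unemployed.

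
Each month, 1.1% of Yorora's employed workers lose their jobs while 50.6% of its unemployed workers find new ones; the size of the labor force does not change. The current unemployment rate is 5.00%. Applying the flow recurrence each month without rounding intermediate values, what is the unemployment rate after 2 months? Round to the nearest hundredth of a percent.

Unemployment rate after two months ≈ 2.80%.

With a fixed labor force, u_{t+1} = u_t + s·(1−u_t) − f·u_t = u_t·(1−s−f) + s.
Here 1−s−f = 0.483 and s = 0.011.
u_1 = 0.050000 × 0.483 + 0.011 = 0.035150.
u_2 = 0.035150 × 0.483 + 0.011 = 0.027977.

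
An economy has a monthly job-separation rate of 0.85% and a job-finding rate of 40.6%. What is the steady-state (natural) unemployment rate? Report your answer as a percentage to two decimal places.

Steady-state unemployment rate ≈ 2.05%.

At steady state the flows balance: s·E = f·U, so U/(E+U) = s/(s+f).
u* = 0.85 / (0.85 + 40.6) = 0.85 / 41.45 = 2.05%.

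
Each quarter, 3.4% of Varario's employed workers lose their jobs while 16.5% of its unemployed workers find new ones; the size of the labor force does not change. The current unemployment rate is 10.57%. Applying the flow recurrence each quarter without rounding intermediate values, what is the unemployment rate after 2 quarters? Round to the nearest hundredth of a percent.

Unemployment rate after two quarters ≈ 12.91%.

With a fixed labor force, u_{t+1} = u_t + s·(1−u_t) − f·u_t = u_t·(1−s−f) + s.
Here 1−s−f = 0.801 and s = 0.034.
u_1 = 0.105700 × 0.801 + 0.034 = 0.118666.
u_2 = 0.118666 × 0.801 + 0.034 = 0.129051.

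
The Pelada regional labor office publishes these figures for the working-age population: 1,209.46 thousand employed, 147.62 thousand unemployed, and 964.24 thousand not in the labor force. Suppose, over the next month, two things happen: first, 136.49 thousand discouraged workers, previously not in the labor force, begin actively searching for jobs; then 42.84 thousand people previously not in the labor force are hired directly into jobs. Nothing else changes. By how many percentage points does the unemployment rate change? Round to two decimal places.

Initially, labor force = 1,209.46 + 147.62 = 1,357.08 thousand, so u = 147.62/1,357.08 = 10.88%.
After the first change, unemployed and labor force both rise by 136.49 → E = 1,209.46, U = 284.11, labor force = 1,493.57 thousand.
After the second change, employed and labor force both rise by 42.84; unemployed unchanged → E = 1,252.30, U = 284.11, labor force = 1,536.41 thousand.
New unemployment rate = 284.11 / 1,536.41 = 18.49%.
Change = 18.49% − 10.88% = +7.61 percentage points.

The unemployment rate changes by +7.61 percentage points.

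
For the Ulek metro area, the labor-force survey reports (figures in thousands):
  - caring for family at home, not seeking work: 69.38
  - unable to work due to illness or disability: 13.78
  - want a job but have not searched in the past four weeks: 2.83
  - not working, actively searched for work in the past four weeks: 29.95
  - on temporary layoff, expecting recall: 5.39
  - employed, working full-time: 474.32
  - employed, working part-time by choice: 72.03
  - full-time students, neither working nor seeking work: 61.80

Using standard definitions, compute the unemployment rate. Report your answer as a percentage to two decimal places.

Employed = 474.32 + 72.03 = 546.35 thousand.
Unemployed = 29.95 + 5.39 = 35.34 thousand (jobless and actively searching, or on temporary layoff).
Labor force = 546.35 + 35.34 = 581.69 thousand.
Unemployment rate = 35.34 / 581.69 = 6.08%.

Unemployment rate ≈ 6.08%.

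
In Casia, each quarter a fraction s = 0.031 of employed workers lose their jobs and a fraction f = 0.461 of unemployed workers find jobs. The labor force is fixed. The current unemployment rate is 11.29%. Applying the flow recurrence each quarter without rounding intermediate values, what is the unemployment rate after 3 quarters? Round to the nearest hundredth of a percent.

Unemployment rate after three quarters ≈ 6.95%.

With a fixed labor force, u_{t+1} = u_t + s·(1−u_t) − f·u_t = u_t·(1−s−f) + s.
Here 1−s−f = 0.508 and s = 0.031.
u_1 = 0.112900 × 0.508 + 0.031 = 0.088353.
u_2 = 0.088353 × 0.508 + 0.031 = 0.075883.
u_3 = 0.075883 × 0.508 + 0.031 = 0.069549.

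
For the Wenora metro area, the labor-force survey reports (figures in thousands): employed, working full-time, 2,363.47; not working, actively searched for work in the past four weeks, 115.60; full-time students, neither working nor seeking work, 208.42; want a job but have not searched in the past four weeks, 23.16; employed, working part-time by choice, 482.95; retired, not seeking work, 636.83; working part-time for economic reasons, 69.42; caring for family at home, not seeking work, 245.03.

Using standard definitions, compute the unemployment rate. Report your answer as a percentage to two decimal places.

Employed = 2,363.47 + 482.95 + 69.42 = 2,915.84 thousand (anyone who worked, including part-time for economic reasons, counts as employed).
Unemployed = 115.60 thousand.
Labor force = 2,915.84 + 115.60 = 3,031.44 thousand.
Unemployment rate = 115.60 / 3,031.44 = 3.81%.

Unemployment rate ≈ 3.81%.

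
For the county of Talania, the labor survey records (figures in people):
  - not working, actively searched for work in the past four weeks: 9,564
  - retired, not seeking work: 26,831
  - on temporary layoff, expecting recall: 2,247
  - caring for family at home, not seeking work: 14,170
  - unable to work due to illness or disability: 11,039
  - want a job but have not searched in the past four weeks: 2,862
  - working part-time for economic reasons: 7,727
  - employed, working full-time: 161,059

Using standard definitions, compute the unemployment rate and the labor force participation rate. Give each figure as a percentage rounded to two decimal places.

Employed = 7,727 + 161,059 = 168,786 (anyone who worked, including part-time for economic reasons, counts as employed).
Unemployed = 9,564 + 2,247 = 11,811 (jobless and actively searching, or on temporary layoff).
Labor force = 168,786 + 11,811 = 180,597.
Not in labor force = 26,831 + 14,170 + 11,039 + 2,862 = 54,902 (those not working and not actively searching are outside the labor force — including those who want a job but have given up searching).
Civilian working-age population = 180,597 + 54,902 = 235,499.
Unemployment rate = 11,811 / 180,597 = 6.54%.
Labor force participation rate = 180,597 / 235,499 = 76.69%.

Unemployment rate ≈ 6.54%; labor force participation rate ≈ 76.69%.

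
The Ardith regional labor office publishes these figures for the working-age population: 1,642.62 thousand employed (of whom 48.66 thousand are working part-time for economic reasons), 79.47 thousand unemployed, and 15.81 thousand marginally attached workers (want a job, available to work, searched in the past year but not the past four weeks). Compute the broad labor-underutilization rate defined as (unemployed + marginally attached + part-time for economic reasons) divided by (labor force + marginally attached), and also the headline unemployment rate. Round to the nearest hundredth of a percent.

Broad underutilization rate ≈ 8.28%; headline unemployment rate ≈ 4.61%.

Labor force = 1,642.62 + 79.47 = 1,722.09 thousand.
Numerator = 79.47 + 15.81 + 48.66 = 143.94 thousand.
Denominator = 1,722.09 + 15.81 = 1,737.90 thousand.
Broad rate = 143.94 / 1,737.90 = 8.28%.
Headline unemployment rate = 79.47 / 1,722.09 = 4.61%.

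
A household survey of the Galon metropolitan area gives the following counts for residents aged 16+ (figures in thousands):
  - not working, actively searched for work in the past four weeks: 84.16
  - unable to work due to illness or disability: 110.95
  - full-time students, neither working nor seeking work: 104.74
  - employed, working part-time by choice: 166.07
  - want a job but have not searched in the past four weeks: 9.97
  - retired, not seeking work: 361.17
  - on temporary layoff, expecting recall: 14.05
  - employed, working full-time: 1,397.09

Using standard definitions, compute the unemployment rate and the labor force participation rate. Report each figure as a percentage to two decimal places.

Employed = 166.07 + 1,397.09 = 1,563.16 thousand.
Unemployed = 84.16 + 14.05 = 98.21 thousand (jobless and actively searching, or on temporary layoff).
Labor force = 1,563.16 + 98.21 = 1,661.37 thousand.
Not in labor force = 110.95 + 104.74 + 9.97 + 361.17 = 586.83 thousand (those not working and not actively searching are outside the labor force — including those who want a job but have given up searching).
Civilian working-age population = 1,661.37 + 586.83 = 2,248.20 thousand.
Unemployment rate = 98.21 / 1,661.37 = 5.91%.
Labor force participation rate = 1,661.37 / 2,248.20 = 73.90%.

Unemployment rate ≈ 5.91%; labor force participation rate ≈ 73.90%.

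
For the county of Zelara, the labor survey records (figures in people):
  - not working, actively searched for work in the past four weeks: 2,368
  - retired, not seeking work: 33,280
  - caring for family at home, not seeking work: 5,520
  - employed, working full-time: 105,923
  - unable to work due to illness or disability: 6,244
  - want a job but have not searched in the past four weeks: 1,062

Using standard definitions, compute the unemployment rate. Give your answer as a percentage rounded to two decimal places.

Employed = 105,923.
Unemployed = 2,368.
Labor force = 105,923 + 2,368 = 108,291.
Unemployment rate = 2,368 / 108,291 = 2.19%.

Unemployment rate ≈ 2.19%.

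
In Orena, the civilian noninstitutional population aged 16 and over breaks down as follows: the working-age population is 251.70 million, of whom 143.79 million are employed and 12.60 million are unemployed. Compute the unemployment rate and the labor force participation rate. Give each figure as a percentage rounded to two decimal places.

Unemployment rate ≈ 8.06%; labor force participation rate ≈ 62.13%.

Labor force = employed + unemployed = 143.79 + 12.60 = 156.39 million.
Unemployment rate = 12.60 / 156.39 = 8.06%.
Labor force participation rate = 156.39 / 251.70 = 62.13%.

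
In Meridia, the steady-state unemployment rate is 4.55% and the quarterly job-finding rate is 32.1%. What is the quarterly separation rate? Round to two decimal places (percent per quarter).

Separation rate ≈ 1.53% per quarter.

From u* = s/(s+f): s = u·f/(1−u).
s = 0.0455 × 32.1 / (1 − 0.0455) = 1.4606 / 0.9545 ≈ 1.53% per quarter.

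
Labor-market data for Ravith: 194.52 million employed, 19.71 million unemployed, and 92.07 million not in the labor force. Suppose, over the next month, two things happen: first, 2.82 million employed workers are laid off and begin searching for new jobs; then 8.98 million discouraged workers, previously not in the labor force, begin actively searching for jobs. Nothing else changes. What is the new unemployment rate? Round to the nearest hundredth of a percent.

Initially, labor force = 194.52 + 19.71 = 214.23 million, so u = 19.71/214.23 = 9.20%.
After the first change, employed falls and unemployed rises by 2.82; labor force unchanged → E = 191.70, U = 22.53, labor force = 214.23 million.
After the second change, unemployed and labor force both rise by 8.98 → E = 191.70, U = 31.51, labor force = 223.21 million.
New unemployment rate = 31.51 / 223.21 = 14.12%.

New unemployment rate ≈ 14.12%.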